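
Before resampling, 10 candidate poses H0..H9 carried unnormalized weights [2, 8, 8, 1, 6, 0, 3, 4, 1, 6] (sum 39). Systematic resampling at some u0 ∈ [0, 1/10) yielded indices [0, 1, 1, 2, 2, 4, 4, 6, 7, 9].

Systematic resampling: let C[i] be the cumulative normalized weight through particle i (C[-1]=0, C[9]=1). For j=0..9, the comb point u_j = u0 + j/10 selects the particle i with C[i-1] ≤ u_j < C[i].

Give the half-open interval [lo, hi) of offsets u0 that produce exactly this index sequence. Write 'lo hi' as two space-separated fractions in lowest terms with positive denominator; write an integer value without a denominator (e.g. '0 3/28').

C = [2/39, 10/39, 6/13, 19/39, 25/39, 25/39, 28/39, 32/39, 11/13, 1]
j=0 picked index 0: u0 ∈ [0, 2/39)
j=1 picked index 1: u0 ∈ [-19/390, 61/390)
j=2 picked index 1: u0 ∈ [-29/195, 11/195)
j=3 picked index 2: u0 ∈ [-17/390, 21/130)
j=4 picked index 2: u0 ∈ [-28/195, 4/65)
j=5 picked index 4: u0 ∈ [-1/78, 11/78)
j=6 picked index 4: u0 ∈ [-22/195, 8/195)
j=7 picked index 6: u0 ∈ [-23/390, 7/390)
j=8 picked index 7: u0 ∈ [-16/195, 4/195)
j=9 picked index 9: u0 ∈ [-7/130, 1/10)
intersection: [0, 7/390)

0 7/390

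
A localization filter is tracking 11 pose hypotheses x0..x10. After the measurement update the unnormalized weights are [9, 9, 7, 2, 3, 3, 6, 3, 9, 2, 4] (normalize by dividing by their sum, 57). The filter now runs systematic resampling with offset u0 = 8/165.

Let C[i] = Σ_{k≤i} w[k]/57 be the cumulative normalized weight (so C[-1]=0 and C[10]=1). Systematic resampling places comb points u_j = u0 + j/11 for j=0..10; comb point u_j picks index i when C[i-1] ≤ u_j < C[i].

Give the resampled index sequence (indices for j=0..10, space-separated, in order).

C = [3/19, 6/19, 25/57, 9/19, 10/19, 11/19, 13/19, 14/19, 17/19, 53/57, 1]
j=0: u_0=8/165 ∈ [0, 3/19) → index 0
j=1: u_1=23/165 ∈ [0, 3/19) → index 0
j=2: u_2=38/165 ∈ [3/19, 6/19) → index 1
j=3: u_3=53/165 ∈ [6/19, 25/57) → index 2
j=4: u_4=68/165 ∈ [6/19, 25/57) → index 2
j=5: u_5=83/165 ∈ [9/19, 10/19) → index 4
j=6: u_6=98/165 ∈ [11/19, 13/19) → index 6
j=7: u_7=113/165 ∈ [13/19, 14/19) → index 7
j=8: u_8=128/165 ∈ [14/19, 17/19) → index 8
j=9: u_9=13/15 ∈ [14/19, 17/19) → index 8
j=10: u_10=158/165 ∈ [53/57, 1) → index 10

0 0 1 2 2 4 6 7 8 8 10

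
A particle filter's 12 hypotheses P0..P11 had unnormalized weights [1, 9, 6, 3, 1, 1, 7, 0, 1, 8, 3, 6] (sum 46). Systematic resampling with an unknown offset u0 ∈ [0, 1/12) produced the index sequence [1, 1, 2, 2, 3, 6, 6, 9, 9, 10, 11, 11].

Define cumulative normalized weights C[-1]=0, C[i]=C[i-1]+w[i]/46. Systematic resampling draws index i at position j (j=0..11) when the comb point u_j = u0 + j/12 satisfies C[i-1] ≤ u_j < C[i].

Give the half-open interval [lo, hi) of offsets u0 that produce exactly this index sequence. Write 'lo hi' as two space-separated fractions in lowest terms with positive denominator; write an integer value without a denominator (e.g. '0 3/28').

C = [1/46, 5/23, 8/23, 19/46, 10/23, 21/46, 14/23, 14/23, 29/46, 37/46, 20/23, 1]
j=0 picked index 1: u0 ∈ [1/46, 5/23)
j=1 picked index 1: u0 ∈ [-17/276, 37/276)
j=2 picked index 2: u0 ∈ [7/138, 25/138)
j=3 picked index 2: u0 ∈ [-3/92, 9/92)
j=4 picked index 3: u0 ∈ [1/69, 11/138)
j=5 picked index 6: u0 ∈ [11/276, 53/276)
j=6 picked index 6: u0 ∈ [-1/23, 5/46)
j=7 picked index 9: u0 ∈ [13/276, 61/276)
j=8 picked index 9: u0 ∈ [-5/138, 19/138)
j=9 picked index 10: u0 ∈ [5/92, 11/92)
j=10 picked index 11: u0 ∈ [5/138, 1/6)
j=11 picked index 11: u0 ∈ [-13/276, 1/12)
intersection: [5/92, 11/138)

5/92 11/138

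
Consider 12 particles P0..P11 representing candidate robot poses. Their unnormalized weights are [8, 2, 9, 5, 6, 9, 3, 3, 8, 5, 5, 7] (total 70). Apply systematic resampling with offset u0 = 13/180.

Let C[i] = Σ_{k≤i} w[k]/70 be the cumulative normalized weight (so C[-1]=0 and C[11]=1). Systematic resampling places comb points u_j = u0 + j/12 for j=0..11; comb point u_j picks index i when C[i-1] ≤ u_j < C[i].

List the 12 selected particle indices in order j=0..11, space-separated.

C = [4/35, 1/7, 19/70, 12/35, 3/7, 39/70, 3/5, 9/14, 53/70, 29/35, 9/10, 1]
j=0: u_0=13/180 ∈ [0, 4/35) → index 0
j=1: u_1=7/45 ∈ [1/7, 19/70) → index 2
j=2: u_2=43/180 ∈ [1/7, 19/70) → index 2
j=3: u_3=29/90 ∈ [19/70, 12/35) → index 3
j=4: u_4=73/180 ∈ [12/35, 3/7) → index 4
j=5: u_5=22/45 ∈ [3/7, 39/70) → index 5
j=6: u_6=103/180 ∈ [39/70, 3/5) → index 6
j=7: u_7=59/90 ∈ [9/14, 53/70) → index 8
j=8: u_8=133/180 ∈ [9/14, 53/70) → index 8
j=9: u_9=37/45 ∈ [53/70, 29/35) → index 9
j=10: u_10=163/180 ∈ [9/10, 1) → index 11
j=11: u_11=89/90 ∈ [9/10, 1) → index 11

0 2 2 3 4 5 6 8 8 9 11 11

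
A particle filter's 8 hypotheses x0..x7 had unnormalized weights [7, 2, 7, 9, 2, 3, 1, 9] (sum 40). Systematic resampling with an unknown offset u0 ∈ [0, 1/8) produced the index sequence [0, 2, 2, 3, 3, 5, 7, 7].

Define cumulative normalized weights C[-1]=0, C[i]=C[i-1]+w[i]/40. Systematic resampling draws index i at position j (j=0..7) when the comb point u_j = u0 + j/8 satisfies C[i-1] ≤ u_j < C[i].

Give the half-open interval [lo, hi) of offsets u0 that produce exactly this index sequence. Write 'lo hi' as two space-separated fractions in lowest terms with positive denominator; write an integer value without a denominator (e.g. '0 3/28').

C = [7/40, 9/40, 2/5, 5/8, 27/40, 3/4, 31/40, 1]
j=0 picked index 0: u0 ∈ [0, 7/40)
j=1 picked index 2: u0 ∈ [1/10, 11/40)
j=2 picked index 2: u0 ∈ [-1/40, 3/20)
j=3 picked index 3: u0 ∈ [1/40, 1/4)
j=4 picked index 3: u0 ∈ [-1/10, 1/8)
j=5 picked index 5: u0 ∈ [1/20, 1/8)
j=6 picked index 7: u0 ∈ [1/40, 1/4)
j=7 picked index 7: u0 ∈ [-1/10, 1/8)
intersection: [1/10, 1/8)

1/10 1/8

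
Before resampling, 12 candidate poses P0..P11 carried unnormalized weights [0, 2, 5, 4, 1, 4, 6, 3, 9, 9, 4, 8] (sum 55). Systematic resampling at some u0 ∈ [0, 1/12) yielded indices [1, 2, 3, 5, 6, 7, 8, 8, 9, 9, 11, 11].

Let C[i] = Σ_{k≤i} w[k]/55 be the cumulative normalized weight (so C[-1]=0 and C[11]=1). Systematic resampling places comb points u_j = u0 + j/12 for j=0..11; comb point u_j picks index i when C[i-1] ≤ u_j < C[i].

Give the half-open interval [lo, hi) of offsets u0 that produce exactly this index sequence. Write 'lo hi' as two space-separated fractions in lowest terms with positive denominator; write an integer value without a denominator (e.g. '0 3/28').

7/330 7/220

C = [0, 2/55, 7/55, 1/5, 12/55, 16/55, 2/5, 5/11, 34/55, 43/55, 47/55, 1]
j=0 picked index 1: u0 ∈ [0, 2/55)
j=1 picked index 2: u0 ∈ [-31/660, 29/660)
j=2 picked index 3: u0 ∈ [-13/330, 1/30)
j=3 picked index 5: u0 ∈ [-7/220, 9/220)
j=4 picked index 6: u0 ∈ [-7/165, 1/15)
j=5 picked index 7: u0 ∈ [-1/60, 5/132)
j=6 picked index 8: u0 ∈ [-1/22, 13/110)
j=7 picked index 8: u0 ∈ [-17/132, 23/660)
j=8 picked index 9: u0 ∈ [-8/165, 19/165)
j=9 picked index 9: u0 ∈ [-29/220, 7/220)
j=10 picked index 11: u0 ∈ [7/330, 1/6)
j=11 picked index 11: u0 ∈ [-41/660, 1/12)
intersection: [7/330, 7/220)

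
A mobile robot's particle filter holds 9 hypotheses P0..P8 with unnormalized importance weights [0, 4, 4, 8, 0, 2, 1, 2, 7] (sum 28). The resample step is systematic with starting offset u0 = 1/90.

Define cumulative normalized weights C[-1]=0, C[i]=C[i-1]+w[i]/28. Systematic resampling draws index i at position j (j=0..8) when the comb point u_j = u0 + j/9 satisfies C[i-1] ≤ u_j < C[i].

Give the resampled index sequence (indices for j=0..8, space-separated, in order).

C = [0, 1/7, 2/7, 4/7, 4/7, 9/14, 19/28, 3/4, 1]
j=0: u_0=1/90 ∈ [0, 1/7) → index 1
j=1: u_1=11/90 ∈ [0, 1/7) → index 1
j=2: u_2=7/30 ∈ [1/7, 2/7) → index 2
j=3: u_3=31/90 ∈ [2/7, 4/7) → index 3
j=4: u_4=41/90 ∈ [2/7, 4/7) → index 3
j=5: u_5=17/30 ∈ [2/7, 4/7) → index 3
j=6: u_6=61/90 ∈ [9/14, 19/28) → index 6
j=7: u_7=71/90 ∈ [3/4, 1) → index 8
j=8: u_8=9/10 ∈ [3/4, 1) → index 8

1 1 2 3 3 3 6 8 8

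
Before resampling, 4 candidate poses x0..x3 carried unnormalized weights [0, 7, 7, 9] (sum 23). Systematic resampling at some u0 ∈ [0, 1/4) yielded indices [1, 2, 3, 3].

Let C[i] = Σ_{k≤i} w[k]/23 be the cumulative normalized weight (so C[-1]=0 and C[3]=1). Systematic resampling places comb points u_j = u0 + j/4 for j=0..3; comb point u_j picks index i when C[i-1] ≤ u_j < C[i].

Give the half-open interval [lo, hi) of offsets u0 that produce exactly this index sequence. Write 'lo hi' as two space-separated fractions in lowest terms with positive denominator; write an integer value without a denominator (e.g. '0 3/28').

5/46 1/4

C = [0, 7/23, 14/23, 1]
j=0 picked index 1: u0 ∈ [0, 7/23)
j=1 picked index 2: u0 ∈ [5/92, 33/92)
j=2 picked index 3: u0 ∈ [5/46, 1/2)
j=3 picked index 3: u0 ∈ [-13/92, 1/4)
intersection: [5/46, 1/4)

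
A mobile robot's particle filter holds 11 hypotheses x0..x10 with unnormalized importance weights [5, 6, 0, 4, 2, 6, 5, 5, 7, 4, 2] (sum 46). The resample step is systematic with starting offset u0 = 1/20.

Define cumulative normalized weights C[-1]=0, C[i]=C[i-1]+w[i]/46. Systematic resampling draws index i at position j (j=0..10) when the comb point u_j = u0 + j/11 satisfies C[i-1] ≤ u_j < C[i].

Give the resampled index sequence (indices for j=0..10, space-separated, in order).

0 1 1 3 5 6 6 7 8 8 10

C = [5/46, 11/46, 11/46, 15/46, 17/46, 1/2, 14/23, 33/46, 20/23, 22/23, 1]
j=0: u_0=1/20 ∈ [0, 5/46) → index 0
j=1: u_1=31/220 ∈ [5/46, 11/46) → index 1
j=2: u_2=51/220 ∈ [5/46, 11/46) → index 1
j=3: u_3=71/220 ∈ [11/46, 15/46) → index 3
j=4: u_4=91/220 ∈ [17/46, 1/2) → index 5
j=5: u_5=111/220 ∈ [1/2, 14/23) → index 6
j=6: u_6=131/220 ∈ [1/2, 14/23) → index 6
j=7: u_7=151/220 ∈ [14/23, 33/46) → index 7
j=8: u_8=171/220 ∈ [33/46, 20/23) → index 8
j=9: u_9=191/220 ∈ [33/46, 20/23) → index 8
j=10: u_10=211/220 ∈ [22/23, 1) → index 10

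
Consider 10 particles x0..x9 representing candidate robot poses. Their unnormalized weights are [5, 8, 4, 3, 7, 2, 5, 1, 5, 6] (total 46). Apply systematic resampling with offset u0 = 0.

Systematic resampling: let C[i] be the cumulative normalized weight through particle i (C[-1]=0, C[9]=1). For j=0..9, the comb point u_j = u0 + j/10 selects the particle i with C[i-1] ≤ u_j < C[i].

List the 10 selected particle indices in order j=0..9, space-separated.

C = [5/46, 13/46, 17/46, 10/23, 27/46, 29/46, 17/23, 35/46, 20/23, 1]
j=0: u_0=0 ∈ [0, 5/46) → index 0
j=1: u_1=1/10 ∈ [0, 5/46) → index 0
j=2: u_2=1/5 ∈ [5/46, 13/46) → index 1
j=3: u_3=3/10 ∈ [13/46, 17/46) → index 2
j=4: u_4=2/5 ∈ [17/46, 10/23) → index 3
j=5: u_5=1/2 ∈ [10/23, 27/46) → index 4
j=6: u_6=3/5 ∈ [27/46, 29/46) → index 5
j=7: u_7=7/10 ∈ [29/46, 17/23) → index 6
j=8: u_8=4/5 ∈ [35/46, 20/23) → index 8
j=9: u_9=9/10 ∈ [20/23, 1) → index 9

0 0 1 2 3 4 5 6 8 9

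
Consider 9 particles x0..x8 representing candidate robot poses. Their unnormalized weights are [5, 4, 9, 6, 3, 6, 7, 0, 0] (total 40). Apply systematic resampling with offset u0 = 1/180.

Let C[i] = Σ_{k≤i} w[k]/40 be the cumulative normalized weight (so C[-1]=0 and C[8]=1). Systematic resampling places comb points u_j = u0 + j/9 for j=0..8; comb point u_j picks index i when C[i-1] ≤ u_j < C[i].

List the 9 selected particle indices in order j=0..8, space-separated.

0 0 2 2 3 3 4 5 6

C = [1/8, 9/40, 9/20, 3/5, 27/40, 33/40, 1, 1, 1]
j=0: u_0=1/180 ∈ [0, 1/8) → index 0
j=1: u_1=7/60 ∈ [0, 1/8) → index 0
j=2: u_2=41/180 ∈ [9/40, 9/20) → index 2
j=3: u_3=61/180 ∈ [9/40, 9/20) → index 2
j=4: u_4=9/20 ∈ [9/20, 3/5) → index 3
j=5: u_5=101/180 ∈ [9/20, 3/5) → index 3
j=6: u_6=121/180 ∈ [3/5, 27/40) → index 4
j=7: u_7=47/60 ∈ [27/40, 33/40) → index 5
j=8: u_8=161/180 ∈ [33/40, 1) → index 6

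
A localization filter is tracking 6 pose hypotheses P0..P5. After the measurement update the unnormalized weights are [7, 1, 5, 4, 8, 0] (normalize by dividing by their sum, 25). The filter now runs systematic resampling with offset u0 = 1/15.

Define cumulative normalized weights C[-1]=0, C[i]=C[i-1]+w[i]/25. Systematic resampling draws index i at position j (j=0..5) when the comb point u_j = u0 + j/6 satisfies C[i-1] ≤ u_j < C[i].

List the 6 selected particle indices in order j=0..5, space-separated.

0 0 2 3 4 4

C = [7/25, 8/25, 13/25, 17/25, 1, 1]
j=0: u_0=1/15 ∈ [0, 7/25) → index 0
j=1: u_1=7/30 ∈ [0, 7/25) → index 0
j=2: u_2=2/5 ∈ [8/25, 13/25) → index 2
j=3: u_3=17/30 ∈ [13/25, 17/25) → index 3
j=4: u_4=11/15 ∈ [17/25, 1) → index 4
j=5: u_5=9/10 ∈ [17/25, 1) → index 4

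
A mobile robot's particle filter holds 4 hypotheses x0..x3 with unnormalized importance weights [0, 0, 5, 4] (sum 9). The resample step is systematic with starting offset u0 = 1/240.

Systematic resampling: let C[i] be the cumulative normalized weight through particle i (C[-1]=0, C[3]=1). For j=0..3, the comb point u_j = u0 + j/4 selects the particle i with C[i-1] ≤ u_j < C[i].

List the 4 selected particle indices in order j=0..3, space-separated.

C = [0, 0, 5/9, 1]
j=0: u_0=1/240 ∈ [0, 5/9) → index 2
j=1: u_1=61/240 ∈ [0, 5/9) → index 2
j=2: u_2=121/240 ∈ [0, 5/9) → index 2
j=3: u_3=181/240 ∈ [5/9, 1) → index 3

2 2 2 3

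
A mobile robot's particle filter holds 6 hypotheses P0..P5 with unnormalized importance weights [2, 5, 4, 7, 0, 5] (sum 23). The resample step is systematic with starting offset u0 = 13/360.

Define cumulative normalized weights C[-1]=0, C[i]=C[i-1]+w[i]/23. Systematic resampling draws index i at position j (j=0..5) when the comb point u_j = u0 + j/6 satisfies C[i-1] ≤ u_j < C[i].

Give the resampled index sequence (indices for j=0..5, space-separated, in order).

C = [2/23, 7/23, 11/23, 18/23, 18/23, 1]
j=0: u_0=13/360 ∈ [0, 2/23) → index 0
j=1: u_1=73/360 ∈ [2/23, 7/23) → index 1
j=2: u_2=133/360 ∈ [7/23, 11/23) → index 2
j=3: u_3=193/360 ∈ [11/23, 18/23) → index 3
j=4: u_4=253/360 ∈ [11/23, 18/23) → index 3
j=5: u_5=313/360 ∈ [18/23, 1) → index 5

0 1 2 3 3 5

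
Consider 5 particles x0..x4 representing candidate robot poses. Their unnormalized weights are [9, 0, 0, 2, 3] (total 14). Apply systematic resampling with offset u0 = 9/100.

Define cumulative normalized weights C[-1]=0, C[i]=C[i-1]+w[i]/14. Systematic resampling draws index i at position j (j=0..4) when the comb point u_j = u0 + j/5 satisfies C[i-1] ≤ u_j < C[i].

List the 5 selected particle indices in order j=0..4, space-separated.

0 0 0 3 4

C = [9/14, 9/14, 9/14, 11/14, 1]
j=0: u_0=9/100 ∈ [0, 9/14) → index 0
j=1: u_1=29/100 ∈ [0, 9/14) → index 0
j=2: u_2=49/100 ∈ [0, 9/14) → index 0
j=3: u_3=69/100 ∈ [9/14, 11/14) → index 3
j=4: u_4=89/100 ∈ [11/14, 1) → index 4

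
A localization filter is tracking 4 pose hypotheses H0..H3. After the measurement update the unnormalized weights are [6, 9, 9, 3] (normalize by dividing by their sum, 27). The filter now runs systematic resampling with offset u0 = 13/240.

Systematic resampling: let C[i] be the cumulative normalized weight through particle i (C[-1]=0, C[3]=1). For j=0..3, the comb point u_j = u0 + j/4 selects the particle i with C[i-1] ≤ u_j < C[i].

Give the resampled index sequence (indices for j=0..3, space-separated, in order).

0 1 1 2

C = [2/9, 5/9, 8/9, 1]
j=0: u_0=13/240 ∈ [0, 2/9) → index 0
j=1: u_1=73/240 ∈ [2/9, 5/9) → index 1
j=2: u_2=133/240 ∈ [2/9, 5/9) → index 1
j=3: u_3=193/240 ∈ [5/9, 8/9) → index 2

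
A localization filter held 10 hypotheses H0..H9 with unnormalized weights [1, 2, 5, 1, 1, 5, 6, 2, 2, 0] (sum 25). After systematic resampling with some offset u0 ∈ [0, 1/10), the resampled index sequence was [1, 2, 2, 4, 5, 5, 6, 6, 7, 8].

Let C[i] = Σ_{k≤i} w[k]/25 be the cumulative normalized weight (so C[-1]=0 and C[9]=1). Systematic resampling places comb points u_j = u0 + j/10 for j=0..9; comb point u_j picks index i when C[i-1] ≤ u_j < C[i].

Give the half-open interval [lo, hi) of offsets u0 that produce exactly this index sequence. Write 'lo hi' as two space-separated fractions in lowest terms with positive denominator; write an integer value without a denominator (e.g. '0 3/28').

3/50 1/10

C = [1/25, 3/25, 8/25, 9/25, 2/5, 3/5, 21/25, 23/25, 1, 1]
j=0 picked index 1: u0 ∈ [1/25, 3/25)
j=1 picked index 2: u0 ∈ [1/50, 11/50)
j=2 picked index 2: u0 ∈ [-2/25, 3/25)
j=3 picked index 4: u0 ∈ [3/50, 1/10)
j=4 picked index 5: u0 ∈ [0, 1/5)
j=5 picked index 5: u0 ∈ [-1/10, 1/10)
j=6 picked index 6: u0 ∈ [0, 6/25)
j=7 picked index 6: u0 ∈ [-1/10, 7/50)
j=8 picked index 7: u0 ∈ [1/25, 3/25)
j=9 picked index 8: u0 ∈ [1/50, 1/10)
intersection: [3/50, 1/10)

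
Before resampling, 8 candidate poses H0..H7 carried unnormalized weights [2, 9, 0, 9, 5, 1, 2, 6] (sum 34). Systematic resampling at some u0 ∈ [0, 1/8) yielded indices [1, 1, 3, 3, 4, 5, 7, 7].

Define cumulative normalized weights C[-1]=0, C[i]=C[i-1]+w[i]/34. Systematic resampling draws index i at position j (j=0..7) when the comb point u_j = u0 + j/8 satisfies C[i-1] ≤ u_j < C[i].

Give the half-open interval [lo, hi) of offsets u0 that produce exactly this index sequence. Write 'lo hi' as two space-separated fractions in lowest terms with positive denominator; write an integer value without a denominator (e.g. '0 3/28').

15/136 1/8

C = [1/17, 11/34, 11/34, 10/17, 25/34, 13/17, 14/17, 1]
j=0 picked index 1: u0 ∈ [1/17, 11/34)
j=1 picked index 1: u0 ∈ [-9/136, 27/136)
j=2 picked index 3: u0 ∈ [5/68, 23/68)
j=3 picked index 3: u0 ∈ [-7/136, 29/136)
j=4 picked index 4: u0 ∈ [3/34, 4/17)
j=5 picked index 5: u0 ∈ [15/136, 19/136)
j=6 picked index 7: u0 ∈ [5/68, 1/4)
j=7 picked index 7: u0 ∈ [-7/136, 1/8)
intersection: [15/136, 1/8)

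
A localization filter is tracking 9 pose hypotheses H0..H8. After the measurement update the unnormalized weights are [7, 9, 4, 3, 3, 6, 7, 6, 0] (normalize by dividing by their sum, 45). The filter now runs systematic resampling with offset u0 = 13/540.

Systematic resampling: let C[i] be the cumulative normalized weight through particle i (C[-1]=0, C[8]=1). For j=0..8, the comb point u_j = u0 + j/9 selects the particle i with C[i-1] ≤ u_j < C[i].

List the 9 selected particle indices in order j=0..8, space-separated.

C = [7/45, 16/45, 4/9, 23/45, 26/45, 32/45, 13/15, 1, 1]
j=0: u_0=13/540 ∈ [0, 7/45) → index 0
j=1: u_1=73/540 ∈ [0, 7/45) → index 0
j=2: u_2=133/540 ∈ [7/45, 16/45) → index 1
j=3: u_3=193/540 ∈ [16/45, 4/9) → index 2
j=4: u_4=253/540 ∈ [4/9, 23/45) → index 3
j=5: u_5=313/540 ∈ [26/45, 32/45) → index 5
j=6: u_6=373/540 ∈ [26/45, 32/45) → index 5
j=7: u_7=433/540 ∈ [32/45, 13/15) → index 6
j=8: u_8=493/540 ∈ [13/15, 1) → index 7

0 0 1 2 3 5 5 6 7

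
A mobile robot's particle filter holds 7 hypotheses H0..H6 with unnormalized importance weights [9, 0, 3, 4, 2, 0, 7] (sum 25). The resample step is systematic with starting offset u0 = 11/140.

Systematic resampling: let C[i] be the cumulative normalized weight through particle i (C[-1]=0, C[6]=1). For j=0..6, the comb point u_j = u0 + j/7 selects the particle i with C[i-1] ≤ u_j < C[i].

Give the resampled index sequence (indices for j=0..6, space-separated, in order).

0 0 2 3 4 6 6

C = [9/25, 9/25, 12/25, 16/25, 18/25, 18/25, 1]
j=0: u_0=11/140 ∈ [0, 9/25) → index 0
j=1: u_1=31/140 ∈ [0, 9/25) → index 0
j=2: u_2=51/140 ∈ [9/25, 12/25) → index 2
j=3: u_3=71/140 ∈ [12/25, 16/25) → index 3
j=4: u_4=13/20 ∈ [16/25, 18/25) → index 4
j=5: u_5=111/140 ∈ [18/25, 1) → index 6
j=6: u_6=131/140 ∈ [18/25, 1) → index 6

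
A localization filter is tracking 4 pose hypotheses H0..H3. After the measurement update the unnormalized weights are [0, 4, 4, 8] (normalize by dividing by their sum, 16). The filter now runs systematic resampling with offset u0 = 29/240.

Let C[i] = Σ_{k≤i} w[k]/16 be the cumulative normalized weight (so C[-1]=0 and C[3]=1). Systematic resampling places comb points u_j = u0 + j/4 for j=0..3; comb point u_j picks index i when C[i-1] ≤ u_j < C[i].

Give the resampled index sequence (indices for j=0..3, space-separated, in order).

1 2 3 3

C = [0, 1/4, 1/2, 1]
j=0: u_0=29/240 ∈ [0, 1/4) → index 1
j=1: u_1=89/240 ∈ [1/4, 1/2) → index 2
j=2: u_2=149/240 ∈ [1/2, 1) → index 3
j=3: u_3=209/240 ∈ [1/2, 1) → index 3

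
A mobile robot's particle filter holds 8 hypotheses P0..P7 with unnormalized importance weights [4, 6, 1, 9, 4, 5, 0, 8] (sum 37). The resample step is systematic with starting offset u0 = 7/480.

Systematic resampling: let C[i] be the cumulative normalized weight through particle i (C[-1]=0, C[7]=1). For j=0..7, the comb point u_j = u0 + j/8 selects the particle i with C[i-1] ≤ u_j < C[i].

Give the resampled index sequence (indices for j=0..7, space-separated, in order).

0 1 1 3 3 4 5 7

C = [4/37, 10/37, 11/37, 20/37, 24/37, 29/37, 29/37, 1]
j=0: u_0=7/480 ∈ [0, 4/37) → index 0
j=1: u_1=67/480 ∈ [4/37, 10/37) → index 1
j=2: u_2=127/480 ∈ [4/37, 10/37) → index 1
j=3: u_3=187/480 ∈ [11/37, 20/37) → index 3
j=4: u_4=247/480 ∈ [11/37, 20/37) → index 3
j=5: u_5=307/480 ∈ [20/37, 24/37) → index 4
j=6: u_6=367/480 ∈ [24/37, 29/37) → index 5
j=7: u_7=427/480 ∈ [29/37, 1) → index 7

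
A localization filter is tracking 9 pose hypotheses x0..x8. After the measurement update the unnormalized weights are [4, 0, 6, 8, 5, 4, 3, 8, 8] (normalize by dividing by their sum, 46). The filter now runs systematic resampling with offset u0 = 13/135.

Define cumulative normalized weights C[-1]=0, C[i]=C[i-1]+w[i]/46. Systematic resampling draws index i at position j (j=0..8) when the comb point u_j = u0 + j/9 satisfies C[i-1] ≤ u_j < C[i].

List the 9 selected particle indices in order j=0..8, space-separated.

2 2 3 4 5 6 7 8 8

C = [2/23, 2/23, 5/23, 9/23, 1/2, 27/46, 15/23, 19/23, 1]
j=0: u_0=13/135 ∈ [2/23, 5/23) → index 2
j=1: u_1=28/135 ∈ [2/23, 5/23) → index 2
j=2: u_2=43/135 ∈ [5/23, 9/23) → index 3
j=3: u_3=58/135 ∈ [9/23, 1/2) → index 4
j=4: u_4=73/135 ∈ [1/2, 27/46) → index 5
j=5: u_5=88/135 ∈ [27/46, 15/23) → index 6
j=6: u_6=103/135 ∈ [15/23, 19/23) → index 7
j=7: u_7=118/135 ∈ [19/23, 1) → index 8
j=8: u_8=133/135 ∈ [19/23, 1) → index 8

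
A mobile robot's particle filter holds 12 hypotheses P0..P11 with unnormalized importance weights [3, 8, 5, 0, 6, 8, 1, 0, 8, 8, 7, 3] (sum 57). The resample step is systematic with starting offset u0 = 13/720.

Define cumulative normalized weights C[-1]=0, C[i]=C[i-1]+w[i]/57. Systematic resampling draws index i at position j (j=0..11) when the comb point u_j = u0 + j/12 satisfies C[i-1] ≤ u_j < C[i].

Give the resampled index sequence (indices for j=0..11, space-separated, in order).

0 1 1 2 4 5 5 8 9 9 10 10

C = [1/19, 11/57, 16/57, 16/57, 22/57, 10/19, 31/57, 31/57, 13/19, 47/57, 18/19, 1]
j=0: u_0=13/720 ∈ [0, 1/19) → index 0
j=1: u_1=73/720 ∈ [1/19, 11/57) → index 1
j=2: u_2=133/720 ∈ [1/19, 11/57) → index 1
j=3: u_3=193/720 ∈ [11/57, 16/57) → index 2
j=4: u_4=253/720 ∈ [16/57, 22/57) → index 4
j=5: u_5=313/720 ∈ [22/57, 10/19) → index 5
j=6: u_6=373/720 ∈ [22/57, 10/19) → index 5
j=7: u_7=433/720 ∈ [31/57, 13/19) → index 8
j=8: u_8=493/720 ∈ [13/19, 47/57) → index 9
j=9: u_9=553/720 ∈ [13/19, 47/57) → index 9
j=10: u_10=613/720 ∈ [47/57, 18/19) → index 10
j=11: u_11=673/720 ∈ [47/57, 18/19) → index 10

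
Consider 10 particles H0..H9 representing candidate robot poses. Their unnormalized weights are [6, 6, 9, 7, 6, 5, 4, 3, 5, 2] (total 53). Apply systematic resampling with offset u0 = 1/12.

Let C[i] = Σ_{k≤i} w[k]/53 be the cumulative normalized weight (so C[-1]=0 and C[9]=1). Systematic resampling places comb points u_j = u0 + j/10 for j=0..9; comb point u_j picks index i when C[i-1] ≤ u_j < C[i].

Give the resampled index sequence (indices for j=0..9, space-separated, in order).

0 1 2 2 3 4 5 6 8 9

C = [6/53, 12/53, 21/53, 28/53, 34/53, 39/53, 43/53, 46/53, 51/53, 1]
j=0: u_0=1/12 ∈ [0, 6/53) → index 0
j=1: u_1=11/60 ∈ [6/53, 12/53) → index 1
j=2: u_2=17/60 ∈ [12/53, 21/53) → index 2
j=3: u_3=23/60 ∈ [12/53, 21/53) → index 2
j=4: u_4=29/60 ∈ [21/53, 28/53) → index 3
j=5: u_5=7/12 ∈ [28/53, 34/53) → index 4
j=6: u_6=41/60 ∈ [34/53, 39/53) → index 5
j=7: u_7=47/60 ∈ [39/53, 43/53) → index 6
j=8: u_8=53/60 ∈ [46/53, 51/53) → index 8
j=9: u_9=59/60 ∈ [51/53, 1) → index 9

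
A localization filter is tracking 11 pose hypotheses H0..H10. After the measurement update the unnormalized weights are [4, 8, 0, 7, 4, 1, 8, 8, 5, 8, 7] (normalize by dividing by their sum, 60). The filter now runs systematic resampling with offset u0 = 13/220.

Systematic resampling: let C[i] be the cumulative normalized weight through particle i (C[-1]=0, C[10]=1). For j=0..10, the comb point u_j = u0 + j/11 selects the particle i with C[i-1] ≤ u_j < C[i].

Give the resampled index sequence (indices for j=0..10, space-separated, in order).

0 1 3 4 6 6 7 8 9 9 10

C = [1/15, 1/5, 1/5, 19/60, 23/60, 2/5, 8/15, 2/3, 3/4, 53/60, 1]
j=0: u_0=13/220 ∈ [0, 1/15) → index 0
j=1: u_1=3/20 ∈ [1/15, 1/5) → index 1
j=2: u_2=53/220 ∈ [1/5, 19/60) → index 3
j=3: u_3=73/220 ∈ [19/60, 23/60) → index 4
j=4: u_4=93/220 ∈ [2/5, 8/15) → index 6
j=5: u_5=113/220 ∈ [2/5, 8/15) → index 6
j=6: u_6=133/220 ∈ [8/15, 2/3) → index 7
j=7: u_7=153/220 ∈ [2/3, 3/4) → index 8
j=8: u_8=173/220 ∈ [3/4, 53/60) → index 9
j=9: u_9=193/220 ∈ [3/4, 53/60) → index 9
j=10: u_10=213/220 ∈ [53/60, 1) → index 10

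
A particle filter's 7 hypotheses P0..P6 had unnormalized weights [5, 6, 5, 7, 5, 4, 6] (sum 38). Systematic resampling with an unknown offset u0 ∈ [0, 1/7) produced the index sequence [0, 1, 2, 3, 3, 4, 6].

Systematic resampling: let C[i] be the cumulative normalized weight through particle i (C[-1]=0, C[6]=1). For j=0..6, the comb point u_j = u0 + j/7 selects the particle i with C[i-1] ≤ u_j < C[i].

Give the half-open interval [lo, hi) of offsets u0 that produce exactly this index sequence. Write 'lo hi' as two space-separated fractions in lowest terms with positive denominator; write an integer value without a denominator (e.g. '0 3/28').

C = [5/38, 11/38, 8/19, 23/38, 14/19, 16/19, 1]
j=0 picked index 0: u0 ∈ [0, 5/38)
j=1 picked index 1: u0 ∈ [-3/266, 39/266)
j=2 picked index 2: u0 ∈ [1/266, 18/133)
j=3 picked index 3: u0 ∈ [-1/133, 47/266)
j=4 picked index 3: u0 ∈ [-20/133, 9/266)
j=5 picked index 4: u0 ∈ [-29/266, 3/133)
j=6 picked index 6: u0 ∈ [-2/133, 1/7)
intersection: [1/266, 3/133)

1/266 3/133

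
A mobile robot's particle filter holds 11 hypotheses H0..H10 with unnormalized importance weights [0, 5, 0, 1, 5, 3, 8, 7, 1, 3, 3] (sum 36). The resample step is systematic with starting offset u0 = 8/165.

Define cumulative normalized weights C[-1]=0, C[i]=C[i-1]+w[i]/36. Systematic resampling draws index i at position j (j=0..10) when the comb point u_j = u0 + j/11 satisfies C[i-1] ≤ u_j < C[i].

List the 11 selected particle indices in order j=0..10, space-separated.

1 3 4 5 6 6 6 7 7 9 10

C = [0, 5/36, 5/36, 1/6, 11/36, 7/18, 11/18, 29/36, 5/6, 11/12, 1]
j=0: u_0=8/165 ∈ [0, 5/36) → index 1
j=1: u_1=23/165 ∈ [5/36, 1/6) → index 3
j=2: u_2=38/165 ∈ [1/6, 11/36) → index 4
j=3: u_3=53/165 ∈ [11/36, 7/18) → index 5
j=4: u_4=68/165 ∈ [7/18, 11/18) → index 6
j=5: u_5=83/165 ∈ [7/18, 11/18) → index 6
j=6: u_6=98/165 ∈ [7/18, 11/18) → index 6
j=7: u_7=113/165 ∈ [11/18, 29/36) → index 7
j=8: u_8=128/165 ∈ [11/18, 29/36) → index 7
j=9: u_9=13/15 ∈ [5/6, 11/12) → index 9
j=10: u_10=158/165 ∈ [11/12, 1) → index 10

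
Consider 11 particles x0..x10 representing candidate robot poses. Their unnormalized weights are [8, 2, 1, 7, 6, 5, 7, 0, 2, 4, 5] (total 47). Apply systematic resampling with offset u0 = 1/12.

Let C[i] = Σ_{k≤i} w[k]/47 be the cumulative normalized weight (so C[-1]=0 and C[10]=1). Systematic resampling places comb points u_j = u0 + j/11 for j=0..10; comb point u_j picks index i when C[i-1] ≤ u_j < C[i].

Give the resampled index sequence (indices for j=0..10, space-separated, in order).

0 1 3 3 4 5 6 6 9 10 10

C = [8/47, 10/47, 11/47, 18/47, 24/47, 29/47, 36/47, 36/47, 38/47, 42/47, 1]
j=0: u_0=1/12 ∈ [0, 8/47) → index 0
j=1: u_1=23/132 ∈ [8/47, 10/47) → index 1
j=2: u_2=35/132 ∈ [11/47, 18/47) → index 3
j=3: u_3=47/132 ∈ [11/47, 18/47) → index 3
j=4: u_4=59/132 ∈ [18/47, 24/47) → index 4
j=5: u_5=71/132 ∈ [24/47, 29/47) → index 5
j=6: u_6=83/132 ∈ [29/47, 36/47) → index 6
j=7: u_7=95/132 ∈ [29/47, 36/47) → index 6
j=8: u_8=107/132 ∈ [38/47, 42/47) → index 9
j=9: u_9=119/132 ∈ [42/47, 1) → index 10
j=10: u_10=131/132 ∈ [42/47, 1) → index 10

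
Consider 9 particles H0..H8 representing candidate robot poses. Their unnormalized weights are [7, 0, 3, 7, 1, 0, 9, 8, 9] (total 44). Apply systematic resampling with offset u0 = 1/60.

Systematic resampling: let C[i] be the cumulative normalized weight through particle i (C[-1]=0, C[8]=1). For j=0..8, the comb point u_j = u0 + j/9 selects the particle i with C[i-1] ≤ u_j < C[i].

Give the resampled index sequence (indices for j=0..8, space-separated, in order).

C = [7/44, 7/44, 5/22, 17/44, 9/22, 9/22, 27/44, 35/44, 1]
j=0: u_0=1/60 ∈ [0, 7/44) → index 0
j=1: u_1=23/180 ∈ [0, 7/44) → index 0
j=2: u_2=43/180 ∈ [5/22, 17/44) → index 3
j=3: u_3=7/20 ∈ [5/22, 17/44) → index 3
j=4: u_4=83/180 ∈ [9/22, 27/44) → index 6
j=5: u_5=103/180 ∈ [9/22, 27/44) → index 6
j=6: u_6=41/60 ∈ [27/44, 35/44) → index 7
j=7: u_7=143/180 ∈ [27/44, 35/44) → index 7
j=8: u_8=163/180 ∈ [35/44, 1) → index 8

0 0 3 3 6 6 7 7 8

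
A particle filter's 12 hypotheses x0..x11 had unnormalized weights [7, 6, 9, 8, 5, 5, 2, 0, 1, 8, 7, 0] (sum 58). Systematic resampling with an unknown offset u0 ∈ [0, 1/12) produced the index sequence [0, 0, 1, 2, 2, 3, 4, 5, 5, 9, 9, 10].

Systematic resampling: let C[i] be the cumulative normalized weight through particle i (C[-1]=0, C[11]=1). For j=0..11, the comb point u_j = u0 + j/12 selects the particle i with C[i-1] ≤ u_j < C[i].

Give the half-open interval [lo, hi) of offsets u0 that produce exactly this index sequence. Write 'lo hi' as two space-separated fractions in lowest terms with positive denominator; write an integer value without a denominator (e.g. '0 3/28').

C = [7/58, 13/58, 11/29, 15/29, 35/58, 20/29, 21/29, 21/29, 43/58, 51/58, 1, 1]
j=0 picked index 0: u0 ∈ [0, 7/58)
j=1 picked index 0: u0 ∈ [-1/12, 13/348)
j=2 picked index 1: u0 ∈ [-4/87, 5/87)
j=3 picked index 2: u0 ∈ [-3/116, 15/116)
j=4 picked index 2: u0 ∈ [-19/174, 4/87)
j=5 picked index 3: u0 ∈ [-13/348, 35/348)
j=6 picked index 4: u0 ∈ [1/58, 3/29)
j=7 picked index 5: u0 ∈ [7/348, 37/348)
j=8 picked index 5: u0 ∈ [-11/174, 2/87)
j=9 picked index 9: u0 ∈ [-1/116, 15/116)
j=10 picked index 9: u0 ∈ [-8/87, 4/87)
j=11 picked index 10: u0 ∈ [-13/348, 1/12)
intersection: [7/348, 2/87)

7/348 2/87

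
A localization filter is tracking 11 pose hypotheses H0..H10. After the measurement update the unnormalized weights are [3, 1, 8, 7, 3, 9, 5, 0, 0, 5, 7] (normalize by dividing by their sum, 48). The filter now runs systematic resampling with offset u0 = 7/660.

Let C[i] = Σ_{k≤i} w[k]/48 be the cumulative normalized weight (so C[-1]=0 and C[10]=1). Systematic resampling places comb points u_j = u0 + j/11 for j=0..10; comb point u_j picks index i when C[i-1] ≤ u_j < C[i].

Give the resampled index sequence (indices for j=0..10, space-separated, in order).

C = [1/16, 1/12, 1/4, 19/48, 11/24, 31/48, 3/4, 3/4, 3/4, 41/48, 1]
j=0: u_0=7/660 ∈ [0, 1/16) → index 0
j=1: u_1=67/660 ∈ [1/12, 1/4) → index 2
j=2: u_2=127/660 ∈ [1/12, 1/4) → index 2
j=3: u_3=17/60 ∈ [1/4, 19/48) → index 3
j=4: u_4=247/660 ∈ [1/4, 19/48) → index 3
j=5: u_5=307/660 ∈ [11/24, 31/48) → index 5
j=6: u_6=367/660 ∈ [11/24, 31/48) → index 5
j=7: u_7=427/660 ∈ [31/48, 3/4) → index 6
j=8: u_8=487/660 ∈ [31/48, 3/4) → index 6
j=9: u_9=547/660 ∈ [3/4, 41/48) → index 9
j=10: u_10=607/660 ∈ [41/48, 1) → index 10

0 2 2 3 3 5 5 6 6 9 10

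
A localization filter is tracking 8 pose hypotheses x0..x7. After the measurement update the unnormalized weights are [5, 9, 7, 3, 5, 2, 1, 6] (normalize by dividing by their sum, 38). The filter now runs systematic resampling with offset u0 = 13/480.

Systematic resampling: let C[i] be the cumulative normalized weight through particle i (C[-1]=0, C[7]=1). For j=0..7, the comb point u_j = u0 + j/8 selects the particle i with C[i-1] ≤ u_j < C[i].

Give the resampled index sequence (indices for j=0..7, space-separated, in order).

C = [5/38, 7/19, 21/38, 12/19, 29/38, 31/38, 16/19, 1]
j=0: u_0=13/480 ∈ [0, 5/38) → index 0
j=1: u_1=73/480 ∈ [5/38, 7/19) → index 1
j=2: u_2=133/480 ∈ [5/38, 7/19) → index 1
j=3: u_3=193/480 ∈ [7/19, 21/38) → index 2
j=4: u_4=253/480 ∈ [7/19, 21/38) → index 2
j=5: u_5=313/480 ∈ [12/19, 29/38) → index 4
j=6: u_6=373/480 ∈ [29/38, 31/38) → index 5
j=7: u_7=433/480 ∈ [16/19, 1) → index 7

0 1 1 2 2 4 5 7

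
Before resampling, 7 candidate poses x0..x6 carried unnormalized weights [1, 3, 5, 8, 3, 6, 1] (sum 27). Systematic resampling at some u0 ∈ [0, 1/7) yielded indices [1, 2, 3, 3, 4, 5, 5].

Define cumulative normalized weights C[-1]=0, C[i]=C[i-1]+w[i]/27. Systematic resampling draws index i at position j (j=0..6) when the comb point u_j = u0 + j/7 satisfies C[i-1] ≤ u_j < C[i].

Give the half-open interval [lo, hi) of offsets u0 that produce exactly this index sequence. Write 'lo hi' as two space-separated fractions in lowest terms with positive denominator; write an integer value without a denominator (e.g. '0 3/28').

C = [1/27, 4/27, 1/3, 17/27, 20/27, 26/27, 1]
j=0 picked index 1: u0 ∈ [1/27, 4/27)
j=1 picked index 2: u0 ∈ [1/189, 4/21)
j=2 picked index 3: u0 ∈ [1/21, 65/189)
j=3 picked index 3: u0 ∈ [-2/21, 38/189)
j=4 picked index 4: u0 ∈ [11/189, 32/189)
j=5 picked index 5: u0 ∈ [5/189, 47/189)
j=6 picked index 5: u0 ∈ [-22/189, 20/189)
intersection: [11/189, 20/189)

11/189 20/189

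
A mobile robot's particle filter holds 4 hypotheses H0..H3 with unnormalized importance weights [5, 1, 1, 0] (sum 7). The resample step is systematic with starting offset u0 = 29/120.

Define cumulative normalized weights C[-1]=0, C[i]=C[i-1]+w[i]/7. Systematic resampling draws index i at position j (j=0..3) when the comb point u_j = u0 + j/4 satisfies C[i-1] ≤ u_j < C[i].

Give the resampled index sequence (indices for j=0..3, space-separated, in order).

0 0 1 2

C = [5/7, 6/7, 1, 1]
j=0: u_0=29/120 ∈ [0, 5/7) → index 0
j=1: u_1=59/120 ∈ [0, 5/7) → index 0
j=2: u_2=89/120 ∈ [5/7, 6/7) → index 1
j=3: u_3=119/120 ∈ [6/7, 1) → index 2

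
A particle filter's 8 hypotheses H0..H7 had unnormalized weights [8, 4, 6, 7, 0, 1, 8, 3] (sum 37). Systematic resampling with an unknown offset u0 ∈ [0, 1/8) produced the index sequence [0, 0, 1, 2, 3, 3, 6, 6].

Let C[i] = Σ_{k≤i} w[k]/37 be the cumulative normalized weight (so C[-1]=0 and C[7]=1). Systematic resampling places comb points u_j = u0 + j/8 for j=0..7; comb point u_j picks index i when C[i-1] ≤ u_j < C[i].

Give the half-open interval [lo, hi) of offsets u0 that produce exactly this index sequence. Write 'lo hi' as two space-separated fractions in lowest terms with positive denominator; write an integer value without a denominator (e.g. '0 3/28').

0 13/296

C = [8/37, 12/37, 18/37, 25/37, 25/37, 26/37, 34/37, 1]
j=0 picked index 0: u0 ∈ [0, 8/37)
j=1 picked index 0: u0 ∈ [-1/8, 27/296)
j=2 picked index 1: u0 ∈ [-5/148, 11/148)
j=3 picked index 2: u0 ∈ [-15/296, 33/296)
j=4 picked index 3: u0 ∈ [-1/74, 13/74)
j=5 picked index 3: u0 ∈ [-41/296, 15/296)
j=6 picked index 6: u0 ∈ [-7/148, 25/148)
j=7 picked index 6: u0 ∈ [-51/296, 13/296)
intersection: [0, 13/296)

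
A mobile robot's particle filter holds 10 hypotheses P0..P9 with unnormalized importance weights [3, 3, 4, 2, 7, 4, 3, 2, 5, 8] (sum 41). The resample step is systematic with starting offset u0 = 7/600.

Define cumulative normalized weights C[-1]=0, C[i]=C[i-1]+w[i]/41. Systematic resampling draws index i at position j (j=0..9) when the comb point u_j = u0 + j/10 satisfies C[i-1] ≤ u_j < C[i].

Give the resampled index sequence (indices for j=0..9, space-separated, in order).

0 1 2 4 4 5 6 8 9 9

C = [3/41, 6/41, 10/41, 12/41, 19/41, 23/41, 26/41, 28/41, 33/41, 1]
j=0: u_0=7/600 ∈ [0, 3/41) → index 0
j=1: u_1=67/600 ∈ [3/41, 6/41) → index 1
j=2: u_2=127/600 ∈ [6/41, 10/41) → index 2
j=3: u_3=187/600 ∈ [12/41, 19/41) → index 4
j=4: u_4=247/600 ∈ [12/41, 19/41) → index 4
j=5: u_5=307/600 ∈ [19/41, 23/41) → index 5
j=6: u_6=367/600 ∈ [23/41, 26/41) → index 6
j=7: u_7=427/600 ∈ [28/41, 33/41) → index 8
j=8: u_8=487/600 ∈ [33/41, 1) → index 9
j=9: u_9=547/600 ∈ [33/41, 1) → index 9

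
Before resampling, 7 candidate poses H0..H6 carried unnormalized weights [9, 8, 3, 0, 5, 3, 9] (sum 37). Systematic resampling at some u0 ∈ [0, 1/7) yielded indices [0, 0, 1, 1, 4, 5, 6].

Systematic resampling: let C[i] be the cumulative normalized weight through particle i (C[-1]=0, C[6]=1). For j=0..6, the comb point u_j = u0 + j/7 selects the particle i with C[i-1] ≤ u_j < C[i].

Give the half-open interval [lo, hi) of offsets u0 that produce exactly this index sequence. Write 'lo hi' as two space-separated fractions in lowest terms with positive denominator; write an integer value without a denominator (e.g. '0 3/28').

0 8/259

C = [9/37, 17/37, 20/37, 20/37, 25/37, 28/37, 1]
j=0 picked index 0: u0 ∈ [0, 9/37)
j=1 picked index 0: u0 ∈ [-1/7, 26/259)
j=2 picked index 1: u0 ∈ [-11/259, 45/259)
j=3 picked index 1: u0 ∈ [-48/259, 8/259)
j=4 picked index 4: u0 ∈ [-8/259, 27/259)
j=5 picked index 5: u0 ∈ [-10/259, 11/259)
j=6 picked index 6: u0 ∈ [-26/259, 1/7)
intersection: [0, 8/259)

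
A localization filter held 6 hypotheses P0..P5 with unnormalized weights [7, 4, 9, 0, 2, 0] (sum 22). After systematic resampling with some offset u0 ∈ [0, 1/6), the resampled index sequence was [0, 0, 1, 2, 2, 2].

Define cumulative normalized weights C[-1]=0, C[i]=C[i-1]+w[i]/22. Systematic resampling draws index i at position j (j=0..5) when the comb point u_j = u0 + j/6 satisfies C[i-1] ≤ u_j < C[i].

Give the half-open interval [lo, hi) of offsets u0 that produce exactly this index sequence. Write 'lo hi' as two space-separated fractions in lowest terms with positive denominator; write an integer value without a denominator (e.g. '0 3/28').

C = [7/22, 1/2, 10/11, 10/11, 1, 1]
j=0 picked index 0: u0 ∈ [0, 7/22)
j=1 picked index 0: u0 ∈ [-1/6, 5/33)
j=2 picked index 1: u0 ∈ [-1/66, 1/6)
j=3 picked index 2: u0 ∈ [0, 9/22)
j=4 picked index 2: u0 ∈ [-1/6, 8/33)
j=5 picked index 2: u0 ∈ [-1/3, 5/66)
intersection: [0, 5/66)

0 5/66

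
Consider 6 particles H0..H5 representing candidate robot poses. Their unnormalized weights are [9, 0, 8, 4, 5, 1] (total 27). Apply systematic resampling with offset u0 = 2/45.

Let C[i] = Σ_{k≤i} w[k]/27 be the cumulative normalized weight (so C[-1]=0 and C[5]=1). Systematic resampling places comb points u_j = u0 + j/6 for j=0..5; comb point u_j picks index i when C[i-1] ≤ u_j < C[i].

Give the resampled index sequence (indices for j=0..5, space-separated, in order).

C = [1/3, 1/3, 17/27, 7/9, 26/27, 1]
j=0: u_0=2/45 ∈ [0, 1/3) → index 0
j=1: u_1=19/90 ∈ [0, 1/3) → index 0
j=2: u_2=17/45 ∈ [1/3, 17/27) → index 2
j=3: u_3=49/90 ∈ [1/3, 17/27) → index 2
j=4: u_4=32/45 ∈ [17/27, 7/9) → index 3
j=5: u_5=79/90 ∈ [7/9, 26/27) → index 4

0 0 2 2 3 4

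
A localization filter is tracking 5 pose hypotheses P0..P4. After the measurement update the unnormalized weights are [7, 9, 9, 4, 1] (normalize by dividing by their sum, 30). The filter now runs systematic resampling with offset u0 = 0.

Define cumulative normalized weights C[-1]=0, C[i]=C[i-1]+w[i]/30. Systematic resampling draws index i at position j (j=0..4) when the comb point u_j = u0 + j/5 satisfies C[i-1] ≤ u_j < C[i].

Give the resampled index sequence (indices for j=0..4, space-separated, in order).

C = [7/30, 8/15, 5/6, 29/30, 1]
j=0: u_0=0 ∈ [0, 7/30) → index 0
j=1: u_1=1/5 ∈ [0, 7/30) → index 0
j=2: u_2=2/5 ∈ [7/30, 8/15) → index 1
j=3: u_3=3/5 ∈ [8/15, 5/6) → index 2
j=4: u_4=4/5 ∈ [8/15, 5/6) → index 2

0 0 1 2 2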